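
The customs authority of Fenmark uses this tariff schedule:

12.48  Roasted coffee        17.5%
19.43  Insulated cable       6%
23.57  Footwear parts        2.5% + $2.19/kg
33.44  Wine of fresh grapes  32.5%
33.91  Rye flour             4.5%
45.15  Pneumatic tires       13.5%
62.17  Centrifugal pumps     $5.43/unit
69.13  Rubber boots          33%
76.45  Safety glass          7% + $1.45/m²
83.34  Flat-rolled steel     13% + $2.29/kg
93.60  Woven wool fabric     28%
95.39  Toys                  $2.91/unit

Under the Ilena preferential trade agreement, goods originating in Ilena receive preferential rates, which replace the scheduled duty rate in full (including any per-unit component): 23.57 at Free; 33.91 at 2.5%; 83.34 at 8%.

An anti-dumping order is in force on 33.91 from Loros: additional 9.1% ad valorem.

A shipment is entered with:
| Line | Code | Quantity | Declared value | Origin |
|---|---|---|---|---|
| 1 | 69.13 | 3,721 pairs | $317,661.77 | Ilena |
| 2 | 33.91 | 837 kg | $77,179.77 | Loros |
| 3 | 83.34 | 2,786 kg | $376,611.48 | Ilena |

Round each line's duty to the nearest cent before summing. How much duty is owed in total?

$145,453.75

Line 1 (69.13, Ilena, 3,721 pairs, $317,661.77):
Base rate for 69.13 is 33%.
Origin Ilena is the FTA partner but 69.13 is not on the preference list; base rate stands.
Duty = $317,661.77 × 33% = $104,828.38.
Line 2 (33.91, Loros, 837 kg, $77,179.77):
Base rate for 33.91 is 4.5%.
33.91 has an FTA preferential rate, but origin Loros is not Ilena; base rate stands.
Additional duty on 33.91 from Loros: +9.1%. Applied ad valorem rate: 4.5% + 9.1% = 13.6%.
Duty = $77,179.77 × 13.6% = $10,496.45.
Line 3 (83.34, Ilena, 2,786 kg, $376,611.48):
Base rate for 83.34 is 13% + $2.29/kg.
Origin Ilena qualifies under the Fenmark–Ilena agreement and 83.34 is covered: preferential rate 8% applies instead.
Duty = $376,611.48 × 8% = $30,128.92.
Total = $104,828.38 + $10,496.45 + $30,128.92 = $145,453.75.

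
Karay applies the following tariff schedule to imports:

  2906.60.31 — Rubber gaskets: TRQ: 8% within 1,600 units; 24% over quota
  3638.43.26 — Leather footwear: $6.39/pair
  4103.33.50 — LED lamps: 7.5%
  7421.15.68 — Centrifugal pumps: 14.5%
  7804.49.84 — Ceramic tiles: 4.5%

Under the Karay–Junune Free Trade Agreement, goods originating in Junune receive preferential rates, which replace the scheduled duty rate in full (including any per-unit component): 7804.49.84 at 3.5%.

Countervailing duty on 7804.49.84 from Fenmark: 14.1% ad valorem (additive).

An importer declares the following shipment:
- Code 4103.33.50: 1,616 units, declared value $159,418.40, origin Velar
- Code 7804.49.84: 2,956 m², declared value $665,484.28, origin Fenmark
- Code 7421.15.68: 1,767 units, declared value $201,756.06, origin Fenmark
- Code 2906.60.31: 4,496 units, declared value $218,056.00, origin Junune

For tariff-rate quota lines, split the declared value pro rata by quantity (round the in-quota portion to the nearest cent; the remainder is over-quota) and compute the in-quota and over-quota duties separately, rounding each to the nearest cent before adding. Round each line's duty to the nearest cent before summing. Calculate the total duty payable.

Line 1 (4103.33.50, Velar, 1,616 units, $159,418.40):
Base rate for 4103.33.50 is 7.5%.
Duty = $159,418.40 × 7.5% = $11,956.38.
Line 2 (7804.49.84, Fenmark, 2,956 m², $665,484.28):
Base rate for 7804.49.84 is 4.5%.
7804.49.84 has an FTA preferential rate, but origin Fenmark is not Junune; base rate stands.
Additional duty on 7804.49.84 from Fenmark: +14.1%. Applied ad valorem rate: 4.5% + 14.1% = 18.6%.
Duty = $665,484.28 × 18.6% = $123,780.08.
Line 3 (7421.15.68, Fenmark, 1,767 units, $201,756.06):
Base rate for 7421.15.68 is 14.5%.
Duty = $201,756.06 × 14.5% = $29,254.63.
Line 4 (2906.60.31, Junune, 4,496 units, $218,056.00):
Code 2906.60.31 is under a tariff-rate quota (threshold 1,600 units). In-quota: 1,600 units at 8%; over-quota: 2,896 units at 24%.
Pro-rata value split: in-quota = $218,056.00 × 1,600/4,496 = $77,600.00; over-quota = $218,056.00 − $77,600.00 = $140,456.00.
In-quota duty = $77,600.00 × 8% = $6,208.00. Over-quota duty = $140,456.00 × 24% = $33,709.44.
Line duty = $6,208.00 + $33,709.44 = $39,917.44.
Total = $11,956.38 + $123,780.08 + $29,254.63 + $39,917.44 = $204,908.53.

$204,908.53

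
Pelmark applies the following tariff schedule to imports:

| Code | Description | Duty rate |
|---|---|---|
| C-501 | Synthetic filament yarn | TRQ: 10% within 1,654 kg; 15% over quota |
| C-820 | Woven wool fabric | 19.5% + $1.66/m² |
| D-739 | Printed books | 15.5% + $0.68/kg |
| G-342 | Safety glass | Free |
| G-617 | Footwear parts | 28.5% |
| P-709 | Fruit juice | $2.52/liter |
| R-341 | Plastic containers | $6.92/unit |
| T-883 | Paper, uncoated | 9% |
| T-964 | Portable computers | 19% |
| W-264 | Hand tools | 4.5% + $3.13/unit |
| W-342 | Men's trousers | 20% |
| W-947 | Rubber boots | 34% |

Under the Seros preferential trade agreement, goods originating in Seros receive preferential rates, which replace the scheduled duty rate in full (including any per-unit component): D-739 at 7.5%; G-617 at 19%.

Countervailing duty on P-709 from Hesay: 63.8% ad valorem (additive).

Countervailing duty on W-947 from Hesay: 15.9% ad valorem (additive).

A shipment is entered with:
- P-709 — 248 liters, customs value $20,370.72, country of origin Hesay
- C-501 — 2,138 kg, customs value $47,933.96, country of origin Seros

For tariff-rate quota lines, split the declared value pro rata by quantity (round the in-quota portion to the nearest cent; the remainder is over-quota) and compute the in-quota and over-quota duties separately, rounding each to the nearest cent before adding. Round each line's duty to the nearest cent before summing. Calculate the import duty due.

Line 1 (P-709, Hesay, 248 liters, $20,370.72):
Base rate for P-709 is $2.52/liter.
Additional duty on P-709 from Hesay: +63.8% ad valorem. Applied ad valorem rate = 63.8%.
Duty = $20,370.72 × 63.8% + 248 × $2.52 = $13,621.48.
Line 2 (C-501, Seros, 2,138 kg, $47,933.96):
Code C-501 is under a tariff-rate quota (threshold 1,654 kg). In-quota: 1,654 kg at 10%; over-quota: 484 kg at 15%.
Pro-rata value split: in-quota = $47,933.96 × 1,654/2,138 = $37,082.68; over-quota = $47,933.96 − $37,082.68 = $10,851.28.
In-quota duty = $37,082.68 × 10% = $3,708.27. Over-quota duty = $10,851.28 × 15% = $1,627.69.
Line duty = $3,708.27 + $1,627.69 = $5,335.96.
Total = $13,621.48 + $5,335.96 = $18,957.44.

$18,957.44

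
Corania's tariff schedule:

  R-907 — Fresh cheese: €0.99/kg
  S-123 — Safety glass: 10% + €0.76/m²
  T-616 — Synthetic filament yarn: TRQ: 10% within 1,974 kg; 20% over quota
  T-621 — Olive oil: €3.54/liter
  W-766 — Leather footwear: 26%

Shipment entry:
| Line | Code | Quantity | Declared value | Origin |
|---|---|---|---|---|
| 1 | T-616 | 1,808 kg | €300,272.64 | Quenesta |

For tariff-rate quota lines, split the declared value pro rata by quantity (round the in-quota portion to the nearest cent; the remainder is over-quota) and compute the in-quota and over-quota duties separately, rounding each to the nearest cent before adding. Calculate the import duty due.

€30,027.26

Line 1 (T-616, Quenesta, 1,808 kg, €300,272.64):
Code T-616 is under a tariff-rate quota (threshold 1,974 kg). Quantity 1,808 kg is within the quota, so the in-quota rate 10% applies to the full value.
Duty = €300,272.64 × 10% = €30,027.26.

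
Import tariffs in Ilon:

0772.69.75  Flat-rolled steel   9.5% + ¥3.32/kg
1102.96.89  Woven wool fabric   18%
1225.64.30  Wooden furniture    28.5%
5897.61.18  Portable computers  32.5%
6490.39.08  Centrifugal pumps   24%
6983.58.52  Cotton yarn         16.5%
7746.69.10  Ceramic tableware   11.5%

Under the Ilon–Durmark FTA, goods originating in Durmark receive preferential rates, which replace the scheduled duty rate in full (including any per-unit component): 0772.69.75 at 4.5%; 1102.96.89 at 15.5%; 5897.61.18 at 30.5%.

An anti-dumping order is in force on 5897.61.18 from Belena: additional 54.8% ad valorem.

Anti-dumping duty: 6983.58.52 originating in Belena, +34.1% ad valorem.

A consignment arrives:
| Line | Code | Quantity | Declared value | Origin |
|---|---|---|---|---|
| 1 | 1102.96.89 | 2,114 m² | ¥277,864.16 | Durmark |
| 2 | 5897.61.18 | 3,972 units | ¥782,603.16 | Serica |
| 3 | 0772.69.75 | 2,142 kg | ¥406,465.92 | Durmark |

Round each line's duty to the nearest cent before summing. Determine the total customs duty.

Line 1 (1102.96.89, Durmark, 2,114 m², ¥277,864.16):
Base rate for 1102.96.89 is 18%.
Origin Durmark qualifies under the Ilon–Durmark agreement and 1102.96.89 is covered: preferential rate 15.5% applies instead.
Duty = ¥277,864.16 × 15.5% = ¥43,068.94.
Line 2 (5897.61.18, Serica, 3,972 units, ¥782,603.16):
Base rate for 5897.61.18 is 32.5%.
5897.61.18 has an FTA preferential rate, but origin Serica is not Durmark; base rate stands.
The additional-duty order on 5897.61.18 targets Belena, not Serica; it does not apply.
Duty = ¥782,603.16 × 32.5% = ¥254,346.03.
Line 3 (0772.69.75, Durmark, 2,142 kg, ¥406,465.92):
Base rate for 0772.69.75 is 9.5% + ¥3.32/kg.
Origin Durmark qualifies under the Ilon–Durmark agreement and 0772.69.75 is covered: preferential rate 4.5% applies instead.
Duty = ¥406,465.92 × 4.5% = ¥18,290.97.
Total = ¥43,068.94 + ¥254,346.03 + ¥18,290.97 = ¥315,705.94.

¥315,705.94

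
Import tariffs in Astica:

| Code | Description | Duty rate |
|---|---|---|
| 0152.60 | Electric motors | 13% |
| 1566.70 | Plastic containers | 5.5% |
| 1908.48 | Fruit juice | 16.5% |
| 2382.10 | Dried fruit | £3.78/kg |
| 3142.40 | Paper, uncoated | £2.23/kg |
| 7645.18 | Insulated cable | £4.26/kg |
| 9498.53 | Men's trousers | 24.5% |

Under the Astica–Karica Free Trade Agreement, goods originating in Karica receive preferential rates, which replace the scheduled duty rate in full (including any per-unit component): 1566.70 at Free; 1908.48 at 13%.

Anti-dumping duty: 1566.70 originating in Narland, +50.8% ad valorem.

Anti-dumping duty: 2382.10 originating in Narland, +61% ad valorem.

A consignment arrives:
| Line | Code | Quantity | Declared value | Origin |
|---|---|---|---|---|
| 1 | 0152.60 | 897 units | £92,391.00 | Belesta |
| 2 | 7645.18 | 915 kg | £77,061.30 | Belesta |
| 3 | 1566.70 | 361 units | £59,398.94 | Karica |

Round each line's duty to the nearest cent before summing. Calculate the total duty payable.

£15,908.73

Line 1 (0152.60, Belesta, 897 units, £92,391.00):
Base rate for 0152.60 is 13%.
Duty = £92,391.00 × 13% = £12,010.83.
Line 2 (7645.18, Belesta, 915 kg, £77,061.30):
Base rate for 7645.18 is £4.26/kg.
Duty = 915 × £4.26 = £3,897.90.
Line 3 (1566.70, Karica, 361 units, £59,398.94):
Base rate for 1566.70 is 5.5%.
Origin Karica qualifies under the Astica–Karica agreement and 1566.70 is covered: preferential rate Free applies instead.
The additional-duty order on 1566.70 targets Narland, not Karica; it does not apply.
Duty = £59,398.94 × 0% = £0.00.
Total = £12,010.83 + £3,897.90 + £0.00 = £15,908.73.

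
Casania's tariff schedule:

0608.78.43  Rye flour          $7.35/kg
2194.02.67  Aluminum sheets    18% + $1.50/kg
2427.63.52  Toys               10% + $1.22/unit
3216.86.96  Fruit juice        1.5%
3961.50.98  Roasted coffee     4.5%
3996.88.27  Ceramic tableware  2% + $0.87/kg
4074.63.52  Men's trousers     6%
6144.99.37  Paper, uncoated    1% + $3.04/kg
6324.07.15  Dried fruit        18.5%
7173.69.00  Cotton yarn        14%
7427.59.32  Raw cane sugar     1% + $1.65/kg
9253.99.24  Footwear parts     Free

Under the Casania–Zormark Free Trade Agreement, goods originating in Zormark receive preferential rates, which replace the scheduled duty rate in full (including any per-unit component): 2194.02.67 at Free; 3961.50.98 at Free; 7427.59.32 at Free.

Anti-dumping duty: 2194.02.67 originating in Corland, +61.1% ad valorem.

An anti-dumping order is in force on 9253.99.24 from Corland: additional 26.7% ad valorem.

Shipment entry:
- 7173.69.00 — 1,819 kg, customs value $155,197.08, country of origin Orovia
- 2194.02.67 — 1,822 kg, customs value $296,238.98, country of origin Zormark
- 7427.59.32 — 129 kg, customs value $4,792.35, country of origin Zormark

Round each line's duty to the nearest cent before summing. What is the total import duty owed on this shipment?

$21,727.59

Line 1 (7173.69.00, Orovia, 1,819 kg, $155,197.08):
Base rate for 7173.69.00 is 14%.
Duty = $155,197.08 × 14% = $21,727.59.
Line 2 (2194.02.67, Zormark, 1,822 kg, $296,238.98):
Base rate for 2194.02.67 is 18% + $1.50/kg.
Origin Zormark qualifies under the Casania–Zormark agreement and 2194.02.67 is covered: preferential rate Free applies instead.
The additional-duty order on 2194.02.67 targets Corland, not Zormark; it does not apply.
Duty = $296,238.98 × 0% = $0.00.
Line 3 (7427.59.32, Zormark, 129 kg, $4,792.35):
Base rate for 7427.59.32 is 1% + $1.65/kg.
Origin Zormark qualifies under the Casania–Zormark agreement and 7427.59.32 is covered: preferential rate Free applies instead.
Duty = $4,792.35 × 0% = $0.00.
Total = $21,727.59 + $0.00 + $0.00 = $21,727.59.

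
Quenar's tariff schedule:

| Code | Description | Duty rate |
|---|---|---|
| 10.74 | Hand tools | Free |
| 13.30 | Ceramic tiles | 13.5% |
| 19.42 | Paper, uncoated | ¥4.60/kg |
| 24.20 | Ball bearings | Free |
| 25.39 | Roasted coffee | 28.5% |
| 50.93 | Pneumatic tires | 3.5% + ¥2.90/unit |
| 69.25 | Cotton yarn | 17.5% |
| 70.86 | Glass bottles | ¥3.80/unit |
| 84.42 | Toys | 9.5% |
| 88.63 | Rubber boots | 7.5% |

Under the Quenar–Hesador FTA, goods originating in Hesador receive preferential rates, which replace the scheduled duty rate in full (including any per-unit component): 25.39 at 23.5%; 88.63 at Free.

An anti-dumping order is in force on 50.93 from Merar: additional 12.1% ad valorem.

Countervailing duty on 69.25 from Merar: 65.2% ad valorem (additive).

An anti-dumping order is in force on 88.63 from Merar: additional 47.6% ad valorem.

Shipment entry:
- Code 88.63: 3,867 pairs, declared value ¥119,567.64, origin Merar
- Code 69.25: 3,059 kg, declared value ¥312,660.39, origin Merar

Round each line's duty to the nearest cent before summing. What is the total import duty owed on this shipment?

¥324,451.91

Line 1 (88.63, Merar, 3,867 pairs, ¥119,567.64):
Base rate for 88.63 is 7.5%.
88.63 has an FTA preferential rate, but origin Merar is not Hesador; base rate stands.
Additional duty on 88.63 from Merar: +47.6%. Applied ad valorem rate: 7.5% + 47.6% = 55.1%.
Duty = ¥119,567.64 × 55.1% = ¥65,881.77.
Line 2 (69.25, Merar, 3,059 kg, ¥312,660.39):
Base rate for 69.25 is 17.5%.
Additional duty on 69.25 from Merar: +65.2%. Applied ad valorem rate: 17.5% + 65.2% = 82.7%.
Duty = ¥312,660.39 × 82.7% = ¥258,570.14.
Total = ¥65,881.77 + ¥258,570.14 = ¥324,451.91.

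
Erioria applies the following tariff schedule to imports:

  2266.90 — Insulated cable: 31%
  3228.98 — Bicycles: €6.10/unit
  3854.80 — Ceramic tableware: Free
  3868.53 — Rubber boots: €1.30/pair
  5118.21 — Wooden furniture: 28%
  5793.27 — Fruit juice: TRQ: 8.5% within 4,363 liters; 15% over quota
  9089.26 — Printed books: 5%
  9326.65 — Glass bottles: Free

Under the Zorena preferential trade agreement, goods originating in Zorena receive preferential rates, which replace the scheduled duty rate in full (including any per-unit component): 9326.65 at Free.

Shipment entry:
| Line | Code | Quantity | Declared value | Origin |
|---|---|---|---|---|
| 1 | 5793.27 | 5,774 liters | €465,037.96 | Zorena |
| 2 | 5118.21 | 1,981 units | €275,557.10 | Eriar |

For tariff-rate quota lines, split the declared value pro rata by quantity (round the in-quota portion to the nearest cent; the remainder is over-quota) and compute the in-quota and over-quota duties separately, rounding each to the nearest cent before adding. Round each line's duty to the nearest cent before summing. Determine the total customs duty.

€124,070.94

Line 1 (5793.27, Zorena, 5,774 liters, €465,037.96):
Code 5793.27 is under a tariff-rate quota (threshold 4,363 liters). In-quota: 4,363 liters at 8.5%; over-quota: 1,411 liters at 15%.
Pro-rata value split: in-quota = €465,037.96 × 4,363/5,774 = €351,396.02; over-quota = €465,037.96 − €351,396.02 = €113,641.94.
In-quota duty = €351,396.02 × 8.5% = €29,868.66. Over-quota duty = €113,641.94 × 15% = €17,046.29.
Line duty = €29,868.66 + €17,046.29 = €46,914.95.
Line 2 (5118.21, Eriar, 1,981 units, €275,557.10):
Base rate for 5118.21 is 28%.
Duty = €275,557.10 × 28% = €77,155.99.
Total = €46,914.95 + €77,155.99 = €124,070.94.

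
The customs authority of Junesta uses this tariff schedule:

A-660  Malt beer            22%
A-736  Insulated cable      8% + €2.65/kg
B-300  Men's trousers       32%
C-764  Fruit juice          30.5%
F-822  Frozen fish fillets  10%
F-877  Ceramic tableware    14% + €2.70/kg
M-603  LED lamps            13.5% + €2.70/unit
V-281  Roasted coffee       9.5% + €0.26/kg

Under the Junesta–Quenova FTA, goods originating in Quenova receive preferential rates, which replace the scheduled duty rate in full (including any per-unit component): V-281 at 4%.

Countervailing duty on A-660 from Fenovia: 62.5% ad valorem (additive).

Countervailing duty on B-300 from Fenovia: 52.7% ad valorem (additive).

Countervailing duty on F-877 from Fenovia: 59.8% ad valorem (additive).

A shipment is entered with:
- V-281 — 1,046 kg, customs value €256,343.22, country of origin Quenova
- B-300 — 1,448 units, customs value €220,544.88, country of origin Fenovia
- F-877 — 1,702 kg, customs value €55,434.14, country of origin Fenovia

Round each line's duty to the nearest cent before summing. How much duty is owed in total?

Line 1 (V-281, Quenova, 1,046 kg, €256,343.22):
Base rate for V-281 is 9.5% + €0.26/kg.
Origin Quenova qualifies under the Junesta–Quenova agreement and V-281 is covered: preferential rate 4% applies instead.
Duty = €256,343.22 × 4% = €10,253.73.
Line 2 (B-300, Fenovia, 1,448 units, €220,544.88):
Base rate for B-300 is 32%.
Additional duty on B-300 from Fenovia: +52.7%. Applied ad valorem rate: 32% + 52.7% = 84.7%.
Duty = €220,544.88 × 84.7% = €186,801.51.
Line 3 (F-877, Fenovia, 1,702 kg, €55,434.14):
Base rate for F-877 is 14% + €2.70/kg.
Additional duty on F-877 from Fenovia: +59.8%. Applied ad valorem rate: 14% + 59.8% = 73.8%.
Duty = €55,434.14 × 73.8% + 1,702 × €2.70 = €45,505.80.
Total = €10,253.73 + €186,801.51 + €45,505.80 = €242,561.04.

€242,561.04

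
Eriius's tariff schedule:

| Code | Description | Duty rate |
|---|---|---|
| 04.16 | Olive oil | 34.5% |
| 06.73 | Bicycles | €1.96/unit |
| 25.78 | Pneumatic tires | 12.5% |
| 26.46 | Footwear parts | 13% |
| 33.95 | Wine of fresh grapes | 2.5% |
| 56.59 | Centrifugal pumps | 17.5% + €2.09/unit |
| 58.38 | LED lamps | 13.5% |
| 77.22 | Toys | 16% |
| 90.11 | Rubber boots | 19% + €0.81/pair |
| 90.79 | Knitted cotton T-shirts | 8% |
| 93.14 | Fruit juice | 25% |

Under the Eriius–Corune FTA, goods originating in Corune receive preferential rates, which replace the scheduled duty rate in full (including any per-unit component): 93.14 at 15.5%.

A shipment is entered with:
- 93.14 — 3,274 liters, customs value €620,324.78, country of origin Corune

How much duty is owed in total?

Line 1 (93.14, Corune, 3,274 liters, €620,324.78):
Base rate for 93.14 is 25%.
Origin Corune qualifies under the Eriius–Corune agreement and 93.14 is covered: preferential rate 15.5% applies instead.
Duty = €620,324.78 × 15.5% = €96,150.34.

€96,150.34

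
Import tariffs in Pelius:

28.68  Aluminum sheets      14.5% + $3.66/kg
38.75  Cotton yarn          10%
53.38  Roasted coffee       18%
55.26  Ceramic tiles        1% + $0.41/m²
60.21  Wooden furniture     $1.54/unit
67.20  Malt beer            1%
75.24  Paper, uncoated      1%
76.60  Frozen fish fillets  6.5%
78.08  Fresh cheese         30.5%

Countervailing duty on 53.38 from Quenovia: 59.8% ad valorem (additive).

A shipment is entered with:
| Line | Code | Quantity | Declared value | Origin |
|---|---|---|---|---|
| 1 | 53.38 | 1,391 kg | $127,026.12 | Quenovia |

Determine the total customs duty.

$98,826.32

Line 1 (53.38, Quenovia, 1,391 kg, $127,026.12):
Base rate for 53.38 is 18%.
Additional duty on 53.38 from Quenovia: +59.8%. Applied ad valorem rate: 18% + 59.8% = 77.8%.
Duty = $127,026.12 × 77.8% = $98,826.32.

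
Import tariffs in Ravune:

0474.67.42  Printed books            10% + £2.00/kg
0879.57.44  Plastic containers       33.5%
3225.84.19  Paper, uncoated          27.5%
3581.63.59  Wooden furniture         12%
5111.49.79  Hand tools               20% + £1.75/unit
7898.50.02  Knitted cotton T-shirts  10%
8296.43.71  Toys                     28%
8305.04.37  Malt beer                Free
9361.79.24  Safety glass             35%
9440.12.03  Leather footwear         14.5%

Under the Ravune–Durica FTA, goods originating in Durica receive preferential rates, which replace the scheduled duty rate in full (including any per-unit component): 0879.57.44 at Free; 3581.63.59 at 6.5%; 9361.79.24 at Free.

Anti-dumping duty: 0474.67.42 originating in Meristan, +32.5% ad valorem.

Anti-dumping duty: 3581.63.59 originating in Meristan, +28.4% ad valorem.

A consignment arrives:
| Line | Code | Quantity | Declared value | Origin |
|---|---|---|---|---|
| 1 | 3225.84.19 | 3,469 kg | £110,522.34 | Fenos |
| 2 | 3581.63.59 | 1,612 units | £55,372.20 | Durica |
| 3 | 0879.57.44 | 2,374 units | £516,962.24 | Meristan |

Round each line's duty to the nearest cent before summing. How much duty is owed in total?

£207,175.18

Line 1 (3225.84.19, Fenos, 3,469 kg, £110,522.34):
Base rate for 3225.84.19 is 27.5%.
Duty = £110,522.34 × 27.5% = £30,393.64.
Line 2 (3581.63.59, Durica, 1,612 units, £55,372.20):
Base rate for 3581.63.59 is 12%.
Origin Durica qualifies under the Ravune–Durica agreement and 3581.63.59 is covered: preferential rate 6.5% applies instead.
The additional-duty order on 3581.63.59 targets Meristan, not Durica; it does not apply.
Duty = £55,372.20 × 6.5% = £3,599.19.
Line 3 (0879.57.44, Meristan, 2,374 units, £516,962.24):
Base rate for 0879.57.44 is 33.5%.
0879.57.44 has an FTA preferential rate, but origin Meristan is not Durica; base rate stands.
Duty = £516,962.24 × 33.5% = £173,182.35.
Total = £30,393.64 + £3,599.19 + £173,182.35 = £207,175.18.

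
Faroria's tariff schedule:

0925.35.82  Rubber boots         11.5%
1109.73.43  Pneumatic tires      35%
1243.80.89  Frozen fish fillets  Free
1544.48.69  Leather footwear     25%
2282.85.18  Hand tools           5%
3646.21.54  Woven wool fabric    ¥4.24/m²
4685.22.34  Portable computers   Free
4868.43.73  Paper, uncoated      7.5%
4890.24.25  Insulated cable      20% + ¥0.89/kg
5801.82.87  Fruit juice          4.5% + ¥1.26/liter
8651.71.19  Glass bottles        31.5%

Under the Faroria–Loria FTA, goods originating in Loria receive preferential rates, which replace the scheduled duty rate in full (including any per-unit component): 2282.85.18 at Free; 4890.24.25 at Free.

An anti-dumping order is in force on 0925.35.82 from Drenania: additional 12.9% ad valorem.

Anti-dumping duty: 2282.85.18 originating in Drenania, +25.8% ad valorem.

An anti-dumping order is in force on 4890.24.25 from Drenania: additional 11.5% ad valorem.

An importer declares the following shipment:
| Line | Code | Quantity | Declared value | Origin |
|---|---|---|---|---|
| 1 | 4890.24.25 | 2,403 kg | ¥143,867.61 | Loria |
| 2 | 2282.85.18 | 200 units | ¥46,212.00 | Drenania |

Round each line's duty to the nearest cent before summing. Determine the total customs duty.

¥14,233.30

Line 1 (4890.24.25, Loria, 2,403 kg, ¥143,867.61):
Base rate for 4890.24.25 is 20% + ¥0.89/kg.
Origin Loria qualifies under the Faroria–Loria agreement and 4890.24.25 is covered: preferential rate Free applies instead.
The additional-duty order on 4890.24.25 targets Drenania, not Loria; it does not apply.
Duty = ¥143,867.61 × 0% = ¥0.00.
Line 2 (2282.85.18, Drenania, 200 units, ¥46,212.00):
Base rate for 2282.85.18 is 5%.
2282.85.18 has an FTA preferential rate, but origin Drenania is not Loria; base rate stands.
Additional duty on 2282.85.18 from Drenania: +25.8%. Applied ad valorem rate: 5% + 25.8% = 30.8%.
Duty = ¥46,212.00 × 30.8% = ¥14,233.30.
Total = ¥0.00 + ¥14,233.30 = ¥14,233.30.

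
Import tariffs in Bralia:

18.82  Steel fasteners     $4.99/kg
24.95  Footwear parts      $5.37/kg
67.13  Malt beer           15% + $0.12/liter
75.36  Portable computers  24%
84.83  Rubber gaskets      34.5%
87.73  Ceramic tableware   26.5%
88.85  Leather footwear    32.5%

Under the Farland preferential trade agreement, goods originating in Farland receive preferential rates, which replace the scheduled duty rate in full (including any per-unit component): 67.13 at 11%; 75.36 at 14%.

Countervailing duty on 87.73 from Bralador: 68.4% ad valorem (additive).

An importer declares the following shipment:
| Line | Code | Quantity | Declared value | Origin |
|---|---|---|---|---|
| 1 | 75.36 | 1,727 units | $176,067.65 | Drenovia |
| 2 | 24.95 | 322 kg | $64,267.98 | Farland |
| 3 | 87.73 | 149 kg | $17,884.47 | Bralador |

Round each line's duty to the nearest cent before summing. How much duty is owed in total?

Line 1 (75.36, Drenovia, 1,727 units, $176,067.65):
Base rate for 75.36 is 24%.
75.36 has an FTA preferential rate, but origin Drenovia is not Farland; base rate stands.
Duty = $176,067.65 × 24% = $42,256.24.
Line 2 (24.95, Farland, 322 kg, $64,267.98):
Base rate for 24.95 is $5.37/kg.
Origin Farland is the FTA partner but 24.95 is not on the preference list; base rate stands.
Duty = 322 × $5.37 = $1,729.14.
Line 3 (87.73, Bralador, 149 kg, $17,884.47):
Base rate for 87.73 is 26.5%.
Additional duty on 87.73 from Bralador: +68.4%. Applied ad valorem rate: 26.5% + 68.4% = 94.9%.
Duty = $17,884.47 × 94.9% = $16,972.36.
Total = $42,256.24 + $1,729.14 + $16,972.36 = $60,957.74.

$60,957.74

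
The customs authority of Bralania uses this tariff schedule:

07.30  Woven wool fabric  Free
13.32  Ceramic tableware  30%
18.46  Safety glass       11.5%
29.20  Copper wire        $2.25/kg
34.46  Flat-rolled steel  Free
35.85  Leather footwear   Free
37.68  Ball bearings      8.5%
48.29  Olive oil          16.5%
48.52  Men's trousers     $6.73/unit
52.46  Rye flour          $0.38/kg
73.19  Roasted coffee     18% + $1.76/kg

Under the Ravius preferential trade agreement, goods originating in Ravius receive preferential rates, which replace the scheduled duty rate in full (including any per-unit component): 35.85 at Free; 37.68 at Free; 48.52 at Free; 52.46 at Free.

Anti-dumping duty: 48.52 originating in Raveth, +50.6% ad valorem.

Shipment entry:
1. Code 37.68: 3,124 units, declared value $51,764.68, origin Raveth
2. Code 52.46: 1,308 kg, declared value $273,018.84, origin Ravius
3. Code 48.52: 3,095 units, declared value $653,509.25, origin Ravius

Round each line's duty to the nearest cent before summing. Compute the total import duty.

Line 1 (37.68, Raveth, 3,124 units, $51,764.68):
Base rate for 37.68 is 8.5%.
37.68 has an FTA preferential rate, but origin Raveth is not Ravius; base rate stands.
Duty = $51,764.68 × 8.5% = $4,400.00.
Line 2 (52.46, Ravius, 1,308 kg, $273,018.84):
Base rate for 52.46 is $0.38/kg.
Origin Ravius qualifies under the Bralania–Ravius agreement and 52.46 is covered: preferential rate Free applies instead.
Duty = $273,018.84 × 0% = $0.00.
Line 3 (48.52, Ravius, 3,095 units, $653,509.25):
Base rate for 48.52 is $6.73/unit.
Origin Ravius qualifies under the Bralania–Ravius agreement and 48.52 is covered: preferential rate Free applies instead.
The additional-duty order on 48.52 targets Raveth, not Ravius; it does not apply.
Duty = $653,509.25 × 0% = $0.00.
Total = $4,400.00 + $0.00 + $0.00 = $4,400.00.

$4,400.00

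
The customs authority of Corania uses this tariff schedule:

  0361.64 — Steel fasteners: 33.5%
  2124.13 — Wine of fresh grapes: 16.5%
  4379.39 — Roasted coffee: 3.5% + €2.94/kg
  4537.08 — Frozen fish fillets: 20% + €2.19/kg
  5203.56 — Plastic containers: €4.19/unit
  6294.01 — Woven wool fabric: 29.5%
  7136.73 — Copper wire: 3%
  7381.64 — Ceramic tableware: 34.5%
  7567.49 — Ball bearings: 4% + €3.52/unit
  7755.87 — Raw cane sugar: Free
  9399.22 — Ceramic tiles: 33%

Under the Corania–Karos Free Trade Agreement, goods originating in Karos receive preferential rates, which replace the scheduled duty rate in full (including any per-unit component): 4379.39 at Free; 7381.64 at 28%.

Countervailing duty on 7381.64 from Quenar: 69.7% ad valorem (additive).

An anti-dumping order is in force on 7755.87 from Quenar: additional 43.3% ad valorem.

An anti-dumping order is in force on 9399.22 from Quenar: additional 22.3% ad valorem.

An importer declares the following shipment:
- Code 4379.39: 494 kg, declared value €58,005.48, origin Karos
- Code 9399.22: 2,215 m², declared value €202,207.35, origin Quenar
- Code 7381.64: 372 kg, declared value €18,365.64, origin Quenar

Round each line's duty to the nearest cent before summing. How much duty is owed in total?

Line 1 (4379.39, Karos, 494 kg, €58,005.48):
Base rate for 4379.39 is 3.5% + €2.94/kg.
Origin Karos qualifies under the Corania–Karos agreement and 4379.39 is covered: preferential rate Free applies instead.
Duty = €58,005.48 × 0% = €0.00.
Line 2 (9399.22, Quenar, 2,215 m², €202,207.35):
Base rate for 9399.22 is 33%.
Additional duty on 9399.22 from Quenar: +22.3%. Applied ad valorem rate: 33% + 22.3% = 55.3%.
Duty = €202,207.35 × 55.3% = €111,820.66.
Line 3 (7381.64, Quenar, 372 kg, €18,365.64):
Base rate for 7381.64 is 34.5%.
7381.64 has an FTA preferential rate, but origin Quenar is not Karos; base rate stands.
Additional duty on 7381.64 from Quenar: +69.7%. Applied ad valorem rate: 34.5% + 69.7% = 104.2%.
Duty = €18,365.64 × 104.2% = €19,137.00.
Total = €0.00 + €111,820.66 + €19,137.00 = €130,957.66.

€130,957.66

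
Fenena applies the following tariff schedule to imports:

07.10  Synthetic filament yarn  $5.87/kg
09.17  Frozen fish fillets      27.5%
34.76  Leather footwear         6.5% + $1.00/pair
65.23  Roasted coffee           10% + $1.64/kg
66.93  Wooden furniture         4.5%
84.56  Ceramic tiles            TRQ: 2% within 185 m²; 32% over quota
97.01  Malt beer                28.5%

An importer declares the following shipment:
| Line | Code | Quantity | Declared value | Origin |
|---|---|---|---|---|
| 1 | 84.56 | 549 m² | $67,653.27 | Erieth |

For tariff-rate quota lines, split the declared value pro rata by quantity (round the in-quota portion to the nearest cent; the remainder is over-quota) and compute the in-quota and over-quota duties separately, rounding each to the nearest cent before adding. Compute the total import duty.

$14,809.78

Line 1 (84.56, Erieth, 549 m², $67,653.27):
Code 84.56 is under a tariff-rate quota (threshold 185 m²). In-quota: 185 m² at 2%; over-quota: 364 m² at 32%.
Pro-rata value split: in-quota = $67,653.27 × 185/549 = $22,797.55; over-quota = $67,653.27 − $22,797.55 = $44,855.72.
In-quota duty = $22,797.55 × 2% = $455.95. Over-quota duty = $44,855.72 × 32% = $14,353.83.
Line duty = $455.95 + $14,353.83 = $14,809.78.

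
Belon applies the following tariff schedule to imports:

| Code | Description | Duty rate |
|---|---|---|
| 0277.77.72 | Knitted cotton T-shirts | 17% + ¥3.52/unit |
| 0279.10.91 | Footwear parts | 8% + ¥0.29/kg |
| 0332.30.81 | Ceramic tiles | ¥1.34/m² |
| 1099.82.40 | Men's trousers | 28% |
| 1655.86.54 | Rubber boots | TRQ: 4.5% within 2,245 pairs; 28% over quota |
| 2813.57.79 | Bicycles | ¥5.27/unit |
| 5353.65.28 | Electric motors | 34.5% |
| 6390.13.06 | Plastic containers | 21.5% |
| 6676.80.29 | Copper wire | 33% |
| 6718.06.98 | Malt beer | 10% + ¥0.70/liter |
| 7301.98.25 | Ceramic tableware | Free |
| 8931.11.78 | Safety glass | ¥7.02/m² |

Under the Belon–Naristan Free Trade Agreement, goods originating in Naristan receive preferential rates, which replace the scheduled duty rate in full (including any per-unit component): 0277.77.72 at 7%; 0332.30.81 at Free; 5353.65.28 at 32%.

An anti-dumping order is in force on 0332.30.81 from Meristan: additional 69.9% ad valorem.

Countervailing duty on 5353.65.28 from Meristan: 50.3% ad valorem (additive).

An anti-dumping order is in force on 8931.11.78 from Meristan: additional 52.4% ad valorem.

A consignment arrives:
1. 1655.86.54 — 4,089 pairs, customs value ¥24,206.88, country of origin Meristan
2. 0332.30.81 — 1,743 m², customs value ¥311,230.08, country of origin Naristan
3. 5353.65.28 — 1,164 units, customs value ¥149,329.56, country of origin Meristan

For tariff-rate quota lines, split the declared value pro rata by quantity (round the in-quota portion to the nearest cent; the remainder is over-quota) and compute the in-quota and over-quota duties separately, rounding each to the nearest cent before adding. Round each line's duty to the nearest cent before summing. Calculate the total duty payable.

Line 1 (1655.86.54, Meristan, 4,089 pairs, ¥24,206.88):
Code 1655.86.54 is under a tariff-rate quota (threshold 2,245 pairs). In-quota: 2,245 pairs at 4.5%; over-quota: 1,844 pairs at 28%.
Pro-rata value split: in-quota = ¥24,206.88 × 2,245/4,089 = ¥13,290.40; over-quota = ¥24,206.88 − ¥13,290.40 = ¥10,916.48.
In-quota duty = ¥13,290.40 × 4.5% = ¥598.07. Over-quota duty = ¥10,916.48 × 28% = ¥3,056.61.
Line duty = ¥598.07 + ¥3,056.61 = ¥3,654.68.
Line 2 (0332.30.81, Naristan, 1,743 m², ¥311,230.08):
Base rate for 0332.30.81 is ¥1.34/m².
Origin Naristan qualifies under the Belon–Naristan agreement and 0332.30.81 is covered: preferential rate Free applies instead.
The additional-duty order on 0332.30.81 targets Meristan, not Naristan; it does not apply.
Duty = ¥311,230.08 × 0% = ¥0.00.
Line 3 (5353.65.28, Meristan, 1,164 units, ¥149,329.56):
Base rate for 5353.65.28 is 34.5%.
5353.65.28 has an FTA preferential rate, but origin Meristan is not Naristan; base rate stands.
Additional duty on 5353.65.28 from Meristan: +50.3%. Applied ad valorem rate: 34.5% + 50.3% = 84.8%.
Duty = ¥149,329.56 × 84.8% = ¥126,631.47.
Total = ¥3,654.68 + ¥0.00 + ¥126,631.47 = ¥130,286.15.

¥130,286.15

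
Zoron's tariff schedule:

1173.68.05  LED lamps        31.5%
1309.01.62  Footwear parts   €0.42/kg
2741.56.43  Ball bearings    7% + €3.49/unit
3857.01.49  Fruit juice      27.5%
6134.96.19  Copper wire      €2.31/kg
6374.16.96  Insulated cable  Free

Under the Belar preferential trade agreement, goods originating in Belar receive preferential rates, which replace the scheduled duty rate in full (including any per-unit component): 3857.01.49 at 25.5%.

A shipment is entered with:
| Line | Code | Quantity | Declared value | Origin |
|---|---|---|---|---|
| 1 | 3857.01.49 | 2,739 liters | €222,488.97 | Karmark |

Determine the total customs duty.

€61,184.47

Line 1 (3857.01.49, Karmark, 2,739 liters, €222,488.97):
Base rate for 3857.01.49 is 27.5%.
3857.01.49 has an FTA preferential rate, but origin Karmark is not Belar; base rate stands.
Duty = €222,488.97 × 27.5% = €61,184.47.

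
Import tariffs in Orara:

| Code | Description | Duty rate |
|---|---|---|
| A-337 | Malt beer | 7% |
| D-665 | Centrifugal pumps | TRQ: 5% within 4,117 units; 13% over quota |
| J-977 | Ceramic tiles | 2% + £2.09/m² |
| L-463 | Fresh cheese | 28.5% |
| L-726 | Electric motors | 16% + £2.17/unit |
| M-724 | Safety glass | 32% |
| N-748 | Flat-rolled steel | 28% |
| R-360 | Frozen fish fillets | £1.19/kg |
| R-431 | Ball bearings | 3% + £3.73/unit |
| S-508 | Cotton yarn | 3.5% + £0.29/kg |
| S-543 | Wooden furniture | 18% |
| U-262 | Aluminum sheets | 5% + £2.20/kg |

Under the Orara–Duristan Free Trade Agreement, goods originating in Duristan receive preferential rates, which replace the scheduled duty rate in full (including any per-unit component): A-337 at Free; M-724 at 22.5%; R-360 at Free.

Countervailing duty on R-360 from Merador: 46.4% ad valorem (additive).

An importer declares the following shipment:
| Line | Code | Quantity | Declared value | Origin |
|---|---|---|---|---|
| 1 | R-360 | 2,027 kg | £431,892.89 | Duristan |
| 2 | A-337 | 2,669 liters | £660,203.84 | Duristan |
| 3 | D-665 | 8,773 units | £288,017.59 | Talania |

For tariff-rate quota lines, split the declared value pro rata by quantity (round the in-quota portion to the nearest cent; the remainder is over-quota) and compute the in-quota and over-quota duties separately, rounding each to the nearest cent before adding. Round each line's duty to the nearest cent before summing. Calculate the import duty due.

Line 1 (R-360, Duristan, 2,027 kg, £431,892.89):
Base rate for R-360 is £1.19/kg.
Origin Duristan qualifies under the Orara–Duristan agreement and R-360 is covered: preferential rate Free applies instead.
The additional-duty order on R-360 targets Merador, not Duristan; it does not apply.
Duty = £431,892.89 × 0% = £0.00.
Line 2 (A-337, Duristan, 2,669 liters, £660,203.84):
Base rate for A-337 is 7%.
Origin Duristan qualifies under the Orara–Duristan agreement and A-337 is covered: preferential rate Free applies instead.
Duty = £660,203.84 × 0% = £0.00.
Line 3 (D-665, Talania, 8,773 units, £288,017.59):
Code D-665 is under a tariff-rate quota (threshold 4,117 units). In-quota: 4,117 units at 5%; over-quota: 4,656 units at 13%.
Pro-rata value split: in-quota = £288,017.59 × 4,117/8,773 = £135,161.11; over-quota = £288,017.59 − £135,161.11 = £152,856.48.
In-quota duty = £135,161.11 × 5% = £6,758.06. Over-quota duty = £152,856.48 × 13% = £19,871.34.
Line duty = £6,758.06 + £19,871.34 = £26,629.40.
Total = £0.00 + £0.00 + £26,629.40 = £26,629.40.

£26,629.40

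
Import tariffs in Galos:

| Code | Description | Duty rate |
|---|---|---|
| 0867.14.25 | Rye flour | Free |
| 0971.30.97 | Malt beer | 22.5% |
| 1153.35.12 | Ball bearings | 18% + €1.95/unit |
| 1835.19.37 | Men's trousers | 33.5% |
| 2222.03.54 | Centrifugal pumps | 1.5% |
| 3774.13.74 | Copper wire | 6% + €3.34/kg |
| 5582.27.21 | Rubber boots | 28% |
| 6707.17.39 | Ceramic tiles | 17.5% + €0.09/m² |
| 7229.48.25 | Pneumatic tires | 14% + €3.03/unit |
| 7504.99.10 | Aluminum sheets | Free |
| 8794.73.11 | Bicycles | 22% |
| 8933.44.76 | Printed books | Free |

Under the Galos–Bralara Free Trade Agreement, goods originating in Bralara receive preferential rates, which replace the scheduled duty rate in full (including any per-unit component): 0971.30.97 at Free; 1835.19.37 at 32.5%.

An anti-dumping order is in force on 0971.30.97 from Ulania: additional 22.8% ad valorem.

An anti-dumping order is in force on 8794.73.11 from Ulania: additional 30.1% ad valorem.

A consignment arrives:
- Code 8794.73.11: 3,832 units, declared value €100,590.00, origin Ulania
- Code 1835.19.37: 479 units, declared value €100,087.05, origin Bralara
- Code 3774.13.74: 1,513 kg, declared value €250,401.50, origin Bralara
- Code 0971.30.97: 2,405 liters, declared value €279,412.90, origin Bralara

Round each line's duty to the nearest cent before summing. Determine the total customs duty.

Line 1 (8794.73.11, Ulania, 3,832 units, €100,590.00):
Base rate for 8794.73.11 is 22%.
Additional duty on 8794.73.11 from Ulania: +30.1%. Applied ad valorem rate: 22% + 30.1% = 52.1%.
Duty = €100,590.00 × 52.1% = €52,407.39.
Line 2 (1835.19.37, Bralara, 479 units, €100,087.05):
Base rate for 1835.19.37 is 33.5%.
Origin Bralara qualifies under the Galos–Bralara agreement and 1835.19.37 is covered: preferential rate 32.5% applies instead.
Duty = €100,087.05 × 32.5% = €32,528.29.
Line 3 (3774.13.74, Bralara, 1,513 kg, €250,401.50):
Base rate for 3774.13.74 is 6% + €3.34/kg.
Origin Bralara is the FTA partner but 3774.13.74 is not on the preference list; base rate stands.
Duty = €250,401.50 × 6% + 1,513 × €3.34 = €20,077.51.
Line 4 (0971.30.97, Bralara, 2,405 liters, €279,412.90):
Base rate for 0971.30.97 is 22.5%.
Origin Bralara qualifies under the Galos–Bralara agreement and 0971.30.97 is covered: preferential rate Free applies instead.
The additional-duty order on 0971.30.97 targets Ulania, not Bralara; it does not apply.
Duty = €279,412.90 × 0% = €0.00.
Total = €52,407.39 + €32,528.29 + €20,077.51 + €0.00 = €105,013.19.

€105,013.19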